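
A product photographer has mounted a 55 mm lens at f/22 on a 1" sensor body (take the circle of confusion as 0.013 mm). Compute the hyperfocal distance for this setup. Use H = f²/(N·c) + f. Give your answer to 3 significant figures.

Hyperfocal distance H = f²/(N·c) + f = 55²/(22 × 0.013) + 55 = 3025/0.286 + 55 ≈ 10631.9 mm ≈ 10.6 m.

10.6 m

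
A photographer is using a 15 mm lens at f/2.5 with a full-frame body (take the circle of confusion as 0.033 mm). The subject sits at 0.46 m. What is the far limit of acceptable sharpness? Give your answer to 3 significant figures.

Hyperfocal distance H = f²/(N·c) + f = 15²/(2.5 × 0.033) + 15 = 225/0.0825 + 15 ≈ 2742.3 mm ≈ 2.742 m.
Far limit Df = s·(H − f)/(H − s) = 460 × (2742.3 − 15) / (2742.3 − 460) = 460 × 2727.3 / 2282.3 ≈ 549.69 mm ≈ 0.550 m.

0.550 m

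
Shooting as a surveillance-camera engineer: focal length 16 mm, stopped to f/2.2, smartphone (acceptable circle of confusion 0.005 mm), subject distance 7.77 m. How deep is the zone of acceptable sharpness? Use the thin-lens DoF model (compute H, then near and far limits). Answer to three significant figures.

Hyperfocal distance H = f²/(N·c) + f = 16²/(2.2 × 0.005) + 16 = 256/0.011 + 16 ≈ 23288.7 mm ≈ 23.29 m.
Near limit Dn = s·(H − f)/(H + s − 2f) = 7770 × (23288.7 − 16) / (23288.7 + 7770 − 2 × 16) = 7770 × 23272.7 / 31026.7 ≈ 5828.2 mm.
Far limit Df = s·(H − f)/(H − s) = 7770 × (23288.7 − 16) / (23288.7 − 7770) = 7770 × 23272.7 / 15518.7 ≈ 11652.3 mm.
Depth of field = Df − Dn = 11652.3 − 5828.2 ≈ 5824.1 mm ≈ 5.82 m.

5.82 m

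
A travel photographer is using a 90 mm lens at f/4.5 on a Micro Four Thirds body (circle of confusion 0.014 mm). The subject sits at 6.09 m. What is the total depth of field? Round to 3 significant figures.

Hyperfocal distance H = f²/(N·c) + f = 90²/(4.5 × 0.014) + 90 = 8100/0.063 + 90 ≈ 128661.4 mm ≈ 128.7 m.
Near limit Dn = s·(H − f)/(H + s − 2f) = 6090 × (128661.4 − 90) / (128661.4 + 6090 − 2 × 90) = 6090 × 128571.4 / 134571.4 ≈ 5818.47 mm.
Far limit Df = s·(H − f)/(H − s) = 6090 × (128661.4 − 90) / (128661.4 − 6090) = 6090 × 128571.4 / 122571.4 ≈ 6388.11 mm.
Depth of field = Df − Dn = 6388.11 − 5818.47 ≈ 569.64 mm ≈ 0.570 m.

0.570 m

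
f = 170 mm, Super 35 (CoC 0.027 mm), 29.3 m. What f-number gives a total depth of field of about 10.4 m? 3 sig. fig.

f/6.33

Write h = H − f = f²/(N·c). The thin-lens limits are Dn = s·h/(h + (s−f)) and Df = s·h/(h − (s−f)), so DoF = Df − Dn = 2·s·(s−f)·h / (h² − (s−f)²).
That is a quadratic in h: DoF·h² − 2·s·(s−f)·h − DoF·(s−f)² = 0 ⇒ h = (s−f)·(s + √(s² + DoF²)) / DoF = 29130 × (29300 + √(29300² + 10400²)) / 10400 = 29130 × (29300 + 31091.0) / 10400 ≈ 169153 mm.
Then N = f²/(c·h) = 170² / (0.027 × 169153) = 28900 / 4567.1 ≈ 6.33.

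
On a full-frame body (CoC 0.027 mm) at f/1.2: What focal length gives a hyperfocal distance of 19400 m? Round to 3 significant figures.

From H = f²/(N·c) + f, with f ≪ H: f ≈ √(H·N·c) = √(19400000 × 1.2 × 0.027) = √628560 ≈ 792.8 mm.
The +f correction barely moves this — solving exactly, f² + N·c·f − N·c·H = 0 ⇒ f = (−N·c + √((N·c)² + 4·N·c·H))/2 = (−0.0324 + √2514240)/2 ≈ 792.80 mm, so f ≈ 793 mm.

793 mm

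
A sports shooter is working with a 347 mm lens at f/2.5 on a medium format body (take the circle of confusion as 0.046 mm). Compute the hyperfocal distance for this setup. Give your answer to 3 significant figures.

Hyperfocal distance H = f²/(N·c) + f = 347²/(2.5 × 0.046) + 347 = 120409/0.115 + 347 ≈ 1047381.8 mm ≈ 1050 m.

1050 m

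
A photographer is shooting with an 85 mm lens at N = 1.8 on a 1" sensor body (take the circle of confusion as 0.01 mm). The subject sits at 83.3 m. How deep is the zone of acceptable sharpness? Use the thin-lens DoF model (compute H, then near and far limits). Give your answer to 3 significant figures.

Hyperfocal distance H = f²/(N·c) + f = 85²/(1.8 × 0.01) + 85 = 7225/0.018 + 85 ≈ 401473.9 mm ≈ 401.5 m.
Near limit Dn = s·(H − f)/(H + s − 2f) = 83300 × (401473.9 − 85) / (401473.9 + 83300 − 2 × 85) = 83300 × 401388.9 / 484603.9 ≈ 68996 mm.
Far limit Df = s·(H − f)/(H − s) = 83300 × (401473.9 − 85) / (401473.9 − 83300) = 83300 × 401388.9 / 318173.9 ≈ 105086 mm.
Depth of field = Df − Dn = 105086 − 68996 ≈ 36090 mm ≈ 36.1 m.

36.1 m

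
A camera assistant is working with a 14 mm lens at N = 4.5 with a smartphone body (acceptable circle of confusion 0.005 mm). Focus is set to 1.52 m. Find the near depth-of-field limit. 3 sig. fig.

Hyperfocal distance H = f²/(N·c) + f = 14²/(4.5 × 0.005) + 14 = 196/0.0225 + 14 ≈ 8725.1 mm ≈ 8.725 m.
Near limit Dn = s·(H − f)/(H + s − 2f) = 1520 × (8725.1 − 14) / (8725.1 + 1520 − 2 × 14) = 1520 × 8711.1 / 10217.1 ≈ 1296.0 mm ≈ 1.30 m.

1.30 m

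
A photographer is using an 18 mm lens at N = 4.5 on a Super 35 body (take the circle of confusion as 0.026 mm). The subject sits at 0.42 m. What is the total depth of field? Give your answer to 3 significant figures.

125 mm

Hyperfocal distance H = f²/(N·c) + f = 18²/(4.5 × 0.026) + 18 = 324/0.117 + 18 ≈ 2787.2 mm ≈ 2.787 m.
Near limit Dn = s·(H − f)/(H + s − 2f) = 420 × (2787.2 − 18) / (2787.2 + 420 − 2 × 18) = 420 × 2769.2 / 3171.2 ≈ 366.76 mm.
Far limit Df = s·(H − f)/(H − s) = 420 × (2787.2 − 18) / (2787.2 − 420) = 420 × 2769.2 / 2367.2 ≈ 491.32 mm.
Depth of field = Df − Dn = 491.32 − 366.76 ≈ 124.56 mm.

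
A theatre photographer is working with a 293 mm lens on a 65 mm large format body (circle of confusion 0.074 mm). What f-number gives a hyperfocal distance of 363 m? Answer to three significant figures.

f/3.20

Rearrange H = f²/(N·c) + f for N: N = f² / ((H − f)·c).
N = 293² / ((363000 − 293) × 0.074) = 85849 / 26840 ≈ 3.20.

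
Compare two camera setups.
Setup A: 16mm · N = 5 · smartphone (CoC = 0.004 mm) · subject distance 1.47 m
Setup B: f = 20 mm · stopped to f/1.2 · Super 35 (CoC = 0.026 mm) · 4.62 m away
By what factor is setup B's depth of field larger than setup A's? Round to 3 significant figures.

11.2

Setup A: H = 16²/(5×0.004) + 16 ≈ 12816.0 mm; DoF = Df − Dn = 1658.38 − 1320.05 ≈ 338.33 mm.
Setup B: H = 20²/(1.2×0.026) + 20 ≈ 12840.5 mm; DoF = Df − Dn = 7205.2 − 3400.1 ≈ 3805.1 mm.
Ratio = 3805.1 / 338.33 ≈ 11.2.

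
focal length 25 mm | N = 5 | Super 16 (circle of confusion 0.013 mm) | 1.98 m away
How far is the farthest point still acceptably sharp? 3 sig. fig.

2.49 m

Hyperfocal distance H = f²/(N·c) + f = 25²/(5 × 0.013) + 25 = 625/0.065 + 25 ≈ 9640.4 mm ≈ 9.640 m.
Far limit Df = s·(H − f)/(H − s) = 1980 × (9640.4 − 25) / (9640.4 − 1980) = 1980 × 9615.4 / 7660.4 ≈ 2485.3 mm ≈ 2.49 m.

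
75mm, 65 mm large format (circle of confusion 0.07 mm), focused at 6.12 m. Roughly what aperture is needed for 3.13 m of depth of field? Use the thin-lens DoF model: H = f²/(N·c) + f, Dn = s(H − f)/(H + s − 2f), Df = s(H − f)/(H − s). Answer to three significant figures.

f/3.20

Write h = H − f = f²/(N·c). The thin-lens limits are Dn = s·h/(h + (s−f)) and Df = s·h/(h − (s−f)), so DoF = Df − Dn = 2·s·(s−f)·h / (h² − (s−f)²).
That is a quadratic in h: DoF·h² − 2·s·(s−f)·h − DoF·(s−f)² = 0 ⇒ h = (s−f)·(s + √(s² + DoF²)) / DoF = 6045 × (6120 + √(6120² + 3130²)) / 3130 = 6045 × (6120 + 6873.96) / 3130 ≈ 25095 mm.
Then N = f²/(c·h) = 75² / (0.07 × 25095) = 5625 / 1756.7 ≈ 3.20.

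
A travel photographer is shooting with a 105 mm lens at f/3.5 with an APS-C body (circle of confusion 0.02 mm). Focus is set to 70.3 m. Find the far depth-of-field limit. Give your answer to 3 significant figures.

Hyperfocal distance H = f²/(N·c) + f = 105²/(3.5 × 0.02) + 105 = 11025/0.07 + 105 ≈ 157605.0 mm ≈ 157.6 m.
Far limit Df = s·(H − f)/(H − s) = 70300 × (157605.0 − 105) / (157605.0 − 70300) = 70300 × 157500.0 / 87305.0 ≈ 126823 mm ≈ 127 m.

127 m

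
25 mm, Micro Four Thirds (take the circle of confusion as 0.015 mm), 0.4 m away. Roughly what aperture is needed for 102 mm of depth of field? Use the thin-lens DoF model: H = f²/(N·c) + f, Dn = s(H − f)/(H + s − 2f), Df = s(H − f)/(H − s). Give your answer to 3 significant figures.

f/13.9

Write h = H − f = f²/(N·c). The thin-lens limits are Dn = s·h/(h + (s−f)) and Df = s·h/(h − (s−f)), so DoF = Df − Dn = 2·s·(s−f)·h / (h² − (s−f)²).
That is a quadratic in h: DoF·h² − 2·s·(s−f)·h − DoF·(s−f)² = 0 ⇒ h = (s−f)·(s + √(s² + DoF²)) / DoF = 375 × (400 + √(400² + 102²)) / 102 = 375 × (400 + 412.800) / 102 ≈ 2988.2 mm.
Then N = f²/(c·h) = 25² / (0.015 × 2988.2) = 625 / 44.824 ≈ 13.9.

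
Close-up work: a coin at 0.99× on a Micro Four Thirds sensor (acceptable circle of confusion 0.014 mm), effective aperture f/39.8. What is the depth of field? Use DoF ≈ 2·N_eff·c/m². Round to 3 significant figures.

At magnification m, DoF ≈ 2·N_eff·c/m² = 2 × 39.8 × 0.014 / 0.99² = 1.114 / 0.9801 ≈ 1.14 mm.

1.14 mm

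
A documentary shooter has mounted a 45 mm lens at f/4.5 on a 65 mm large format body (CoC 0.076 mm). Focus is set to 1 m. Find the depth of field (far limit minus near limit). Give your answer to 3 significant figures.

Hyperfocal distance H = f²/(N·c) + f = 45²/(4.5 × 0.076) + 45 = 2025/0.342 + 45 ≈ 5966.1 mm ≈ 5.966 m.
Near limit Dn = s·(H − f)/(H + s − 2f) = 1000 × (5966.1 − 45) / (5966.1 + 1000 − 2 × 45) = 1000 × 5921.1 / 6876.1 ≈ 861.11 mm.
Far limit Df = s·(H − f)/(H − s) = 1000 × (5966.1 − 45) / (5966.1 − 1000) = 1000 × 5921.1 / 4966.1 ≈ 1192.31 mm.
Depth of field = Df − Dn = 1192.31 − 861.11 ≈ 331.20 mm.

331 mm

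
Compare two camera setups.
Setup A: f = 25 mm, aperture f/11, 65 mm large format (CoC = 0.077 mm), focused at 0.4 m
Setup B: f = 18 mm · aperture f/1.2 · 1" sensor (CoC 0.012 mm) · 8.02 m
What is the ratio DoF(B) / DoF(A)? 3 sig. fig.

11.9

Setup A: H = 25²/(11×0.077) + 25 ≈ 762.9 mm; DoF = Df − Dn = 813.34 − 265.22 ≈ 548.12 mm.
Setup B: H = 18²/(1.2×0.012) + 18 ≈ 22518.0 mm; DoF = Df − Dn = 12446.5 − 5916.0 ≈ 6530.5 mm.
Ratio = 6530.5 / 548.12 ≈ 11.9.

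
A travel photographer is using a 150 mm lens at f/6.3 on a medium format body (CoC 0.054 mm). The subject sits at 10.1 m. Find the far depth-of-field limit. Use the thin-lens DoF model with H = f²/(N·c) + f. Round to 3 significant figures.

Hyperfocal distance H = f²/(N·c) + f = 150²/(6.3 × 0.054) + 150 = 22500/0.3402 + 150 ≈ 66287.6 mm ≈ 66.29 m.
Far limit Df = s·(H − f)/(H − s) = 10100 × (66287.6 − 150) / (66287.6 − 10100) = 10100 × 66137.6 / 56187.6 ≈ 11889 mm ≈ 11.9 m.

11.9 m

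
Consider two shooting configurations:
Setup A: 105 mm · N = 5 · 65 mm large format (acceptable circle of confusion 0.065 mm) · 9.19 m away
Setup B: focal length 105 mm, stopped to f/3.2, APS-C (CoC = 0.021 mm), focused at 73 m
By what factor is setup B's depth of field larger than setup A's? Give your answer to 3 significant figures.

Setup A: H = 105²/(5×0.065) + 105 ≈ 34028.1 mm; DoF = Df − Dn = 12551.4 − 7248.7 ≈ 5302.7 mm.
Setup B: H = 105²/(3.2×0.021) + 105 ≈ 164167.5 mm; DoF = Df − Dn = 131369 − 50543 ≈ 80826 mm.
Ratio = 80826 / 5302.7 ≈ 15.2.

15.2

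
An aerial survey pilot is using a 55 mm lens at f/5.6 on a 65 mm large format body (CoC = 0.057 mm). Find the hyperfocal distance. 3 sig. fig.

Hyperfocal distance H = f²/(N·c) + f = 55²/(5.6 × 0.057) + 55 = 3025/0.3192 + 55 ≈ 9531.8 mm ≈ 9.53 m.

9.53 m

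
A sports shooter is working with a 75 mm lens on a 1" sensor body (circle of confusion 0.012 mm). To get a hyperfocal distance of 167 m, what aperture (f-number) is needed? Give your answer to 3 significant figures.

f/2.81

Rearrange H = f²/(N·c) + f for N: N = f² / ((H − f)·c).
N = 75² / ((167000 − 75) × 0.012) = 5625 / 2003 ≈ 2.81.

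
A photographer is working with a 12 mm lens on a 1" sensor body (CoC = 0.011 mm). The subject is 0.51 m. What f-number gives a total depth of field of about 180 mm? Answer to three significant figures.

f/4.50

Write h = H − f = f²/(N·c). The thin-lens limits are Dn = s·h/(h + (s−f)) and Df = s·h/(h − (s−f)), so DoF = Df − Dn = 2·s·(s−f)·h / (h² − (s−f)²).
That is a quadratic in h: DoF·h² − 2·s·(s−f)·h − DoF·(s−f)² = 0 ⇒ h = (s−f)·(s + √(s² + DoF²)) / DoF = 498 × (510 + √(510² + 180²)) / 180 = 498 × (510 + 540.833) / 180 ≈ 2907.3 mm.
Then N = f²/(c·h) = 12² / (0.011 × 2907.3) = 144 / 31.980 ≈ 4.50.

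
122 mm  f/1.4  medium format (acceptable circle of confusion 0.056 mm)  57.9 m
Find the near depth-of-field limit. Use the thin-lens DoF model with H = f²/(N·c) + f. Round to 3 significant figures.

44.4 m

Hyperfocal distance H = f²/(N·c) + f = 122²/(1.4 × 0.056) + 122 = 14884/0.0784 + 122 ≈ 189968.9 mm ≈ 190.0 m.
Near limit Dn = s·(H − f)/(H + s − 2f) = 57900 × (189968.9 − 122) / (189968.9 + 57900 − 2 × 122) = 57900 × 189846.9 / 247624.9 ≈ 44390 mm ≈ 44.4 m.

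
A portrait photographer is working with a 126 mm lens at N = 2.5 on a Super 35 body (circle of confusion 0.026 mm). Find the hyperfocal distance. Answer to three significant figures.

Hyperfocal distance H = f²/(N·c) + f = 126²/(2.5 × 0.026) + 126 = 15876/0.065 + 126 ≈ 244372.2 mm ≈ 244 m.

244 m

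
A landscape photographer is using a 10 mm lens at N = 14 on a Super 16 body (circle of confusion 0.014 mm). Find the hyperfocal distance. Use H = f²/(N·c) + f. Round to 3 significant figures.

Hyperfocal distance H = f²/(N·c) + f = 10²/(14 × 0.014) + 10 = 100/0.196 + 10 ≈ 520.2 mm ≈ 0.520 m.

0.520 m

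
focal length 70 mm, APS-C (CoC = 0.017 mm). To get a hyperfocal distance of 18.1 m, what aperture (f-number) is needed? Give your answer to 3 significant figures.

Rearrange H = f²/(N·c) + f for N: N = f² / ((H − f)·c).
N = 70² / ((18100 − 70) × 0.017) = 4900 / 306.5 ≈ 16.

f/16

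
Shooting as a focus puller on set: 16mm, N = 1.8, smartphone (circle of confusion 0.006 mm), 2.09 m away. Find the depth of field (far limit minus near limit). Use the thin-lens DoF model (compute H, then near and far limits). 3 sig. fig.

Hyperfocal distance H = f²/(N·c) + f = 16²/(1.8 × 0.006) + 16 = 256/0.0108 + 16 ≈ 23719.7 mm ≈ 23.72 m.
Near limit Dn = s·(H − f)/(H + s − 2f) = 2090 × (23719.7 − 16) / (23719.7 + 2090 − 2 × 16) = 2090 × 23703.7 / 25777.7 ≈ 1921.84 mm.
Far limit Df = s·(H − f)/(H − s) = 2090 × (23719.7 − 16) / (23719.7 − 2090) = 2090 × 23703.7 / 21629.7 ≈ 2290.40 mm.
Depth of field = Df − Dn = 2290.40 − 1921.84 ≈ 368.56 mm.

369 mm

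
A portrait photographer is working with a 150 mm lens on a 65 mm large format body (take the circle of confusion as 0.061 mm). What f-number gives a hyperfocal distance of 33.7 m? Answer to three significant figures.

f/11

Rearrange H = f²/(N·c) + f for N: N = f² / ((H − f)·c).
N = 150² / ((33700 − 150) × 0.061) = 22500 / 2047 ≈ 11.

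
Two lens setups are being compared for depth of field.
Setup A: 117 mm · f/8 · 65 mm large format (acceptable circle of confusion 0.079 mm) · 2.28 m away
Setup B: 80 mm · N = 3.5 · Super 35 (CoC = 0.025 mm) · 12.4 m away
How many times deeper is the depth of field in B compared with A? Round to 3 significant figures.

Setup A: H = 117²/(8×0.079) + 117 ≈ 21776.8 mm; DoF = Df − Dn = 2532.95 − 2072.99 ≈ 459.96 mm.
Setup B: H = 80²/(3.5×0.025) + 80 ≈ 73222.9 mm; DoF = Df − Dn = 14911.7 − 10612.5 ≈ 4299.2 mm.
Ratio = 4299.2 / 459.96 ≈ 9.35.

9.35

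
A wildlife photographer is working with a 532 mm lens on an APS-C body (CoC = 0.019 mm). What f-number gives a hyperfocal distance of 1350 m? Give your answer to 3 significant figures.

f/11

Rearrange H = f²/(N·c) + f for N: N = f² / ((H − f)·c).
N = 532² / ((1350000 − 532) × 0.019) = 283024 / 25640 ≈ 11.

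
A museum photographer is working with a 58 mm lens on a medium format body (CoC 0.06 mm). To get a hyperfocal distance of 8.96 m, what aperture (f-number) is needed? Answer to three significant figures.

Rearrange H = f²/(N·c) + f for N: N = f² / ((H − f)·c).
N = 58² / ((8960 − 58) × 0.06) = 3364 / 534.1 ≈ 6.30.

f/6.30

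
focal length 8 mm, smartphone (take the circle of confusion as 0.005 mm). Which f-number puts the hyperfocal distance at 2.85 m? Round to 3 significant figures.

f/4.50

Rearrange H = f²/(N·c) + f for N: N = f² / ((H − f)·c).
N = 8² / ((2850 − 8) × 0.005) = 64 / 14.21 ≈ 4.50.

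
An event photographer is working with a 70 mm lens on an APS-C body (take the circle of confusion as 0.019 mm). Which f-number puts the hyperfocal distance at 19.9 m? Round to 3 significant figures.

f/13

Rearrange H = f²/(N·c) + f for N: N = f² / ((H − f)·c).
N = 70² / ((19900 − 70) × 0.019) = 4900 / 376.8 ≈ 13.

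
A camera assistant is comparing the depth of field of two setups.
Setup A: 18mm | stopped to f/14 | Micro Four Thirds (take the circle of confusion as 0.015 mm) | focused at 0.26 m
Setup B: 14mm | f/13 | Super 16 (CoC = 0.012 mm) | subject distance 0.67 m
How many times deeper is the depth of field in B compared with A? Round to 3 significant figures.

11.5

Setup A: H = 18²/(14×0.015) + 18 ≈ 1560.9 mm; DoF = Df − Dn = 308.368 − 224.748 ≈ 83.620 mm.
Setup B: H = 14²/(13×0.012) + 14 ≈ 1270.4 mm; DoF = Df − Dn = 1402.03 − 440.17 ≈ 961.86 mm.
Ratio = 961.86 / 83.620 ≈ 11.5.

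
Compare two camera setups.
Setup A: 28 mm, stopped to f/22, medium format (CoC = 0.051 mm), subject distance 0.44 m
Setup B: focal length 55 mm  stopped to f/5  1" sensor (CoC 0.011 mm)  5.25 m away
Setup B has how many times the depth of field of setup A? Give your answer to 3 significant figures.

1.26

Setup A: H = 28²/(22×0.051) + 28 ≈ 726.8 mm; DoF = Df − Dn = 1072.18 − 276.80 ≈ 795.38 mm.
Setup B: H = 55²/(5×0.011) + 55 ≈ 55055.0 mm; DoF = Df − Dn = 5797.6 − 4796.9 ≈ 1000.7 mm.
Ratio = 1000.7 / 795.38 ≈ 1.26.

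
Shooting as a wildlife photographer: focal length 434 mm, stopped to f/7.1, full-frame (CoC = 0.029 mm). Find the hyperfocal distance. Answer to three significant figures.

915 m

Hyperfocal distance H = f²/(N·c) + f = 434²/(7.1 × 0.029) + 434 = 188356/0.2059 + 434 ≈ 915227.6 mm ≈ 915 m.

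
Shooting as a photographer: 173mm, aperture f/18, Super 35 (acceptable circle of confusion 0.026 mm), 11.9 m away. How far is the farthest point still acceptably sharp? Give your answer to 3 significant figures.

14.6 m

Hyperfocal distance H = f²/(N·c) + f = 173²/(18 × 0.026) + 173 = 29929/0.468 + 173 ≈ 64123.9 mm ≈ 64.12 m.
Far limit Df = s·(H − f)/(H − s) = 11900 × (64123.9 − 173) / (64123.9 − 11900) = 11900 × 63950.9 / 52223.9 ≈ 14572 mm ≈ 14.6 m.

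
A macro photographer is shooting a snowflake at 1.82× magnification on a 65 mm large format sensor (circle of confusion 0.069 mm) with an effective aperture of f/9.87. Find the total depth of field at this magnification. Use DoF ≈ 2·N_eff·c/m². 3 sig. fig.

At magnification m, DoF ≈ 2·N_eff·c/m² = 2 × 9.87 × 0.069 / 1.82² = 1.362 / 3.312 ≈ 0.411 mm.

0.411 mm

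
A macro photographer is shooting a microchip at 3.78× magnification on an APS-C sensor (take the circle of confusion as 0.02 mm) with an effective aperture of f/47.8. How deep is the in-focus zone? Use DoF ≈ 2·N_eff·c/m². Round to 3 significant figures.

0.134 mm

At magnification m, DoF ≈ 2·N_eff·c/m² = 2 × 47.8 × 0.02 / 3.78² = 1.912 / 14.29 ≈ 0.134 mm.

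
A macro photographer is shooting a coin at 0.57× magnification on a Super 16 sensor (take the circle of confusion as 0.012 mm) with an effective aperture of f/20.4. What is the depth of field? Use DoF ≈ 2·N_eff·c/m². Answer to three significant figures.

At magnification m, DoF ≈ 2·N_eff·c/m² = 2 × 20.4 × 0.012 / 0.57² = 0.4896 / 0.3249 ≈ 1.51 mm.

1.51 mm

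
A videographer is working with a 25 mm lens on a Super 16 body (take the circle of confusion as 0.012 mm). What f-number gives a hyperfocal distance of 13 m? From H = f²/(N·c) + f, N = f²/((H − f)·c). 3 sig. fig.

Rearrange H = f²/(N·c) + f for N: N = f² / ((H − f)·c).
N = 25² / ((13000 − 25) × 0.012) = 625 / 155.7 ≈ 4.01.

f/4.01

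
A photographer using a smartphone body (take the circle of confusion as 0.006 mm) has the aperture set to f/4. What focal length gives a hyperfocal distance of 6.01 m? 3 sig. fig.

From H = f²/(N·c) + f, with f ≪ H: f ≈ √(H·N·c) = √(6010 × 4 × 0.006) = √144.24 ≈ 12.01 mm.
The +f correction barely moves this — solving exactly, f² + N·c·f − N·c·H = 0 ⇒ f = (−N·c + √((N·c)² + 4·N·c·H))/2 = (−0.024 + √576.96)/2 ≈ 11.998 mm, so f ≈ 12.0 mm.

12.0 mm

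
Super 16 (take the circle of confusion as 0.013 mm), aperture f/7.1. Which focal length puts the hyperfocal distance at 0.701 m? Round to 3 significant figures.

From H = f²/(N·c) + f, with f ≪ H: f ≈ √(H·N·c) = √(701 × 7.1 × 0.013) = √64.702 ≈ 8.044 mm.
Exact: f² + N·c·f − N·c·H = 0 ⇒ f = (−N·c + √((N·c)² + 4·N·c·H))/2 = (−0.0923 + √258.82)/2 ≈ 7.9978 mm ≈ 8.00 mm.

8.00 mm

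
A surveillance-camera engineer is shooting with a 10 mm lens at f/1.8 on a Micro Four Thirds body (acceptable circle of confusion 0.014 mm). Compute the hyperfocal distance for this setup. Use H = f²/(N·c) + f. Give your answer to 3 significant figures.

Hyperfocal distance H = f²/(N·c) + f = 10²/(1.8 × 0.014) + 10 = 100/0.0252 + 10 ≈ 3978.3 mm ≈ 3.98 m.

3.98 m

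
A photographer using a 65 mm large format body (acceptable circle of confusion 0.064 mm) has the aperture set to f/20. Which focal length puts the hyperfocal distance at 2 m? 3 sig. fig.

From H = f²/(N·c) + f, with f ≪ H: f ≈ √(H·N·c) = √(2000 × 20 × 0.064) = √2560.0 ≈ 50.60 mm.
Exact: f² + N·c·f − N·c·H = 0 ⇒ f = (−N·c + √((N·c)² + 4·N·c·H))/2 = (−1.28 + √10242)/2 ≈ 49.960 mm ≈ 50.0 mm.

50.0 mm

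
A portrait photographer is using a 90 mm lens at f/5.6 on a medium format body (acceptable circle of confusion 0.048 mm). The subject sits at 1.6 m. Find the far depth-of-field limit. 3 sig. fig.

1.68 m

Hyperfocal distance H = f²/(N·c) + f = 90²/(5.6 × 0.048) + 90 = 8100/0.2688 + 90 ≈ 30223.9 mm ≈ 30.22 m.
Far limit Df = s·(H − f)/(H − s) = 1600 × (30223.9 − 90) / (30223.9 − 1600) = 1600 × 30133.9 / 28623.9 ≈ 1684.4 mm ≈ 1.68 m.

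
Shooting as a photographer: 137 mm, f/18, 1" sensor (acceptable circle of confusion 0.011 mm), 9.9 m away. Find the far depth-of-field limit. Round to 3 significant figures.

11.0 m

Hyperfocal distance H = f²/(N·c) + f = 137²/(18 × 0.011) + 137 = 18769/0.198 + 137 ≈ 94929.9 mm ≈ 94.93 m.
Far limit Df = s·(H − f)/(H − s) = 9900 × (94929.9 − 137) / (94929.9 − 9900) = 9900 × 94792.9 / 85029.9 ≈ 11037 mm ≈ 11.0 m.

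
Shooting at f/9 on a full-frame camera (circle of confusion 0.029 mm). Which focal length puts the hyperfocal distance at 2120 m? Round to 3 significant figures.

From H = f²/(N·c) + f, with f ≪ H: f ≈ √(H·N·c) = √(2120000 × 9 × 0.029) = √553320 ≈ 743.9 mm.
The +f correction barely moves this — solving exactly, f² + N·c·f − N·c·H = 0 ⇒ f = (−N·c + √((N·c)² + 4·N·c·H))/2 = (−0.261 + √2213280)/2 ≈ 743.72 mm, so f ≈ 744 mm.

744 mm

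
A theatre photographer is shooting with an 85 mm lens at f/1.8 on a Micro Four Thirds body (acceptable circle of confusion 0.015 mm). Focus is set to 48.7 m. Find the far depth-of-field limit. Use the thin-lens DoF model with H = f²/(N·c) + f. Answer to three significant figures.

Hyperfocal distance H = f²/(N·c) + f = 85²/(1.8 × 0.015) + 85 = 7225/0.027 + 85 ≈ 267677.6 mm ≈ 267.7 m.
Far limit Df = s·(H − f)/(H − s) = 48700 × (267677.6 − 85) / (267677.6 − 48700) = 48700 × 267592.6 / 218977.6 ≈ 59512 mm ≈ 59.5 m.

59.5 m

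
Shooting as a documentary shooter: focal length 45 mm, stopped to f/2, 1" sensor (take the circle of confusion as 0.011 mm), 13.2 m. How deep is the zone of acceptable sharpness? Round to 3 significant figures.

3.85 m

Hyperfocal distance H = f²/(N·c) + f = 45²/(2 × 0.011) + 45 = 2025/0.022 + 45 ≈ 92090.5 mm ≈ 92.09 m.
Near limit Dn = s·(H − f)/(H + s − 2f) = 13200 × (92090.5 − 45) / (92090.5 + 13200 − 2 × 45) = 13200 × 92045.5 / 105200.5 ≈ 11549.4 mm.
Far limit Df = s·(H − f)/(H − s) = 13200 × (92090.5 − 45) / (92090.5 − 13200) = 13200 × 92045.5 / 78890.5 ≈ 15401.1 mm.
Depth of field = Df − Dn = 15401.1 − 11549.4 ≈ 3851.7 mm ≈ 3.85 m.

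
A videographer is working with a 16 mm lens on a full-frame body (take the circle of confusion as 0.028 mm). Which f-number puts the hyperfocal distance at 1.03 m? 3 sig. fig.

Rearrange H = f²/(N·c) + f for N: N = f² / ((H − f)·c).
N = 16² / ((1030 − 16) × 0.028) = 256 / 28.39 ≈ 9.02.

f/9.02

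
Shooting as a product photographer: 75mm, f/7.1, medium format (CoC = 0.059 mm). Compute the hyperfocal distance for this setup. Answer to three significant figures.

Hyperfocal distance H = f²/(N·c) + f = 75²/(7.1 × 0.059) + 75 = 5625/0.4189 + 75 ≈ 13503.0 mm ≈ 13.5 m.

13.5 m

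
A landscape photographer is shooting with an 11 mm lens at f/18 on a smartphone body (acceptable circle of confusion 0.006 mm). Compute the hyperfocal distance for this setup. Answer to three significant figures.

1.13 m

Hyperfocal distance H = f²/(N·c) + f = 11²/(18 × 0.006) + 11 = 121/0.108 + 11 ≈ 1131.4 mm ≈ 1.13 m.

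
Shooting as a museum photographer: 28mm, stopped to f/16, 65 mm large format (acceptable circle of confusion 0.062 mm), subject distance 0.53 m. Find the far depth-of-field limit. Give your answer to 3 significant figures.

Hyperfocal distance H = f²/(N·c) + f = 28²/(16 × 0.062) + 28 = 784/0.992 + 28 ≈ 818.3 mm ≈ 0.818 m.
Far limit Df = s·(H − f)/(H − s) = 530 × (818.3 − 28) / (818.3 − 530) = 530 × 790.3 / 288.3 ≈ 1452.8 mm ≈ 1.45 m.

1.45 m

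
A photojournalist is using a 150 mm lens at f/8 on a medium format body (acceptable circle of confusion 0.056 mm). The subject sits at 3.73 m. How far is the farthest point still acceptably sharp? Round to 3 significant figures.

Hyperfocal distance H = f²/(N·c) + f = 150²/(8 × 0.056) + 150 = 22500/0.448 + 150 ≈ 50373.2 mm ≈ 50.37 m.
Far limit Df = s·(H − f)/(H − s) = 3730 × (50373.2 − 150) / (50373.2 − 3730) = 3730 × 50223.2 / 46643.2 ≈ 4016.3 mm ≈ 4.02 m.

4.02 m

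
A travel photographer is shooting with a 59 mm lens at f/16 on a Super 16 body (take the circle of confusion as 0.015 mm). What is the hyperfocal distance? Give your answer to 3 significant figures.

Hyperfocal distance H = f²/(N·c) + f = 59²/(16 × 0.015) + 59 = 3481/0.24 + 59 ≈ 14563.2 mm ≈ 14.6 m.

14.6 m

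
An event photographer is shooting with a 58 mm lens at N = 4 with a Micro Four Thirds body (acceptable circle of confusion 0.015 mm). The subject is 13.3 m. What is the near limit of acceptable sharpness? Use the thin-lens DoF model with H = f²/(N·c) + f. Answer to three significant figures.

Hyperfocal distance H = f²/(N·c) + f = 58²/(4 × 0.015) + 58 = 3364/0.06 + 58 ≈ 56124.7 mm ≈ 56.12 m.
Near limit Dn = s·(H − f)/(H + s − 2f) = 13300 × (56124.7 − 58) / (56124.7 + 13300 − 2 × 58) = 13300 × 56066.7 / 69308.7 ≈ 10759 mm ≈ 10.8 m.

10.8 m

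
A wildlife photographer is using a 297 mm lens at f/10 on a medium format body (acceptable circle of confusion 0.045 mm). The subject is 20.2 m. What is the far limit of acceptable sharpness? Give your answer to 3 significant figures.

Hyperfocal distance H = f²/(N·c) + f = 297²/(10 × 0.045) + 297 = 88209/0.45 + 297 ≈ 196317.0 mm ≈ 196.3 m.
Far limit Df = s·(H − f)/(H − s) = 20200 × (196317.0 − 297) / (196317.0 − 20200) = 20200 × 196020.0 / 176117.0 ≈ 22483 mm ≈ 22.5 m.

22.5 m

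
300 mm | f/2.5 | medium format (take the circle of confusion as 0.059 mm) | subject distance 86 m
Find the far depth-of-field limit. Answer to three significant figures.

100 m

Hyperfocal distance H = f²/(N·c) + f = 300²/(2.5 × 0.059) + 300 = 90000/0.1475 + 300 ≈ 610469.5 mm ≈ 610.5 m.
Far limit Df = s·(H − f)/(H − s) = 86000 × (610469.5 − 300) / (610469.5 − 86000) = 86000 × 610169.5 / 524469.5 ≈ 100053 mm ≈ 100 m.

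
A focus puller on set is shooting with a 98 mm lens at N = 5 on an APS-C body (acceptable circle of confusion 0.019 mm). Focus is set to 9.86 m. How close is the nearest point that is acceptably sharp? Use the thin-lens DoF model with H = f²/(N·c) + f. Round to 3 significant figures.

8.99 m

Hyperfocal distance H = f²/(N·c) + f = 98²/(5 × 0.019) + 98 = 9604/0.095 + 98 ≈ 101192.7 mm ≈ 101.2 m.
Near limit Dn = s·(H − f)/(H + s − 2f) = 9860 × (101192.7 − 98) / (101192.7 + 9860 − 2 × 98) = 9860 × 101094.7 / 110856.7 ≈ 8991.7 mm ≈ 8.99 m.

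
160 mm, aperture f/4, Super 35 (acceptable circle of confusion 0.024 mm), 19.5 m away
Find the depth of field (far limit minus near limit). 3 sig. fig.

2.84 m

Hyperfocal distance H = f²/(N·c) + f = 160²/(4 × 0.024) + 160 = 25600/0.096 + 160 ≈ 266826.7 mm ≈ 266.8 m.
Near limit Dn = s·(H − f)/(H + s − 2f) = 19500 × (266826.7 − 160) / (266826.7 + 19500 − 2 × 160) = 19500 × 266666.7 / 286006.7 ≈ 18181.4 mm.
Far limit Df = s·(H − f)/(H − s) = 19500 × (266826.7 − 160) / (266826.7 − 19500) = 19500 × 266666.7 / 247326.7 ≈ 21024.8 mm.
Depth of field = Df − Dn = 21024.8 − 18181.4 ≈ 2843.4 mm ≈ 2.84 m.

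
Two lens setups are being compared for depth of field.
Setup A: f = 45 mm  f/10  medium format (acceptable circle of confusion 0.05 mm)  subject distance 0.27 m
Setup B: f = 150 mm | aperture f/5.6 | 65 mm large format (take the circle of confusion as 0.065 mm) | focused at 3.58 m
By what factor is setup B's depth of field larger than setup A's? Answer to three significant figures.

Setup A: H = 45²/(10×0.05) + 45 ≈ 4095.0 mm; DoF = Df − Dn = 285.882 − 255.789 ≈ 30.093 mm.
Setup B: H = 150²/(5.6×0.065) + 150 ≈ 61963.2 mm; DoF = Df − Dn = 3790.32 − 3391.79 ≈ 398.53 mm.
Ratio = 398.53 / 30.093 ≈ 13.2.

13.2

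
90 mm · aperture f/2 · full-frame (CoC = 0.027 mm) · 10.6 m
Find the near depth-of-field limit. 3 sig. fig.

9.91 m

Hyperfocal distance H = f²/(N·c) + f = 90²/(2 × 0.027) + 90 = 8100/0.054 + 90 ≈ 150090.0 mm ≈ 150.1 m.
Near limit Dn = s·(H − f)/(H + s − 2f) = 10600 × (150090.0 − 90) / (150090.0 + 10600 − 2 × 90) = 10600 × 150000.0 / 160510.0 ≈ 9905.9 mm ≈ 9.91 m.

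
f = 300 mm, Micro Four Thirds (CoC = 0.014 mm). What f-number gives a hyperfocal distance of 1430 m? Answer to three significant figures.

Rearrange H = f²/(N·c) + f for N: N = f² / ((H − f)·c).
N = 300² / ((1430000 − 300) × 0.014) = 90000 / 20016 ≈ 4.50.

f/4.50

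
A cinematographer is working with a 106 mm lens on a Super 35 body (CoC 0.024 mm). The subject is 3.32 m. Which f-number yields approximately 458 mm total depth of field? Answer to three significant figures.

Write h = H − f = f²/(N·c). The thin-lens limits are Dn = s·h/(h + (s−f)) and Df = s·h/(h − (s−f)), so DoF = Df − Dn = 2·s·(s−f)·h / (h² − (s−f)²).
That is a quadratic in h: DoF·h² − 2·s·(s−f)·h − DoF·(s−f)² = 0 ⇒ h = (s−f)·(s + √(s² + DoF²)) / DoF = 3214 × (3320 + √(3320² + 458²)) / 458 = 3214 × (3320 + 3351.44) / 458 ≈ 46817 mm.
Then N = f²/(c·h) = 106² / (0.024 × 46817) = 11236 / 1123.6 ≈ 10.

f/10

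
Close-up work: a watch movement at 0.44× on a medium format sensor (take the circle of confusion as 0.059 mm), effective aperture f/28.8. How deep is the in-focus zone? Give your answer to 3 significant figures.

17.6 mm

At magnification m, DoF ≈ 2·N_eff·c/m² = 2 × 28.8 × 0.059 / 0.44² = 3.398 / 0.1936 ≈ 17.6 mm.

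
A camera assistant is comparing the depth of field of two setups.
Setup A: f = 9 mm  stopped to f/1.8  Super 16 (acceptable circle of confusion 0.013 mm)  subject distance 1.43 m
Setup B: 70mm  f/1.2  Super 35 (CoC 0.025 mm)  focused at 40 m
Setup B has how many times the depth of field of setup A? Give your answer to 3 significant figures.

Setup A: H = 9²/(1.8×0.013) + 9 ≈ 3470.5 mm; DoF = Df − Dn = 2425.8 − 1013.8 ≈ 1412.0 mm.
Setup B: H = 70²/(1.2×0.025) + 70 ≈ 163403.3 mm; DoF = Df − Dn = 52943 − 32142 ≈ 20801 mm.
Ratio = 20801 / 1412.0 ≈ 14.7.

14.7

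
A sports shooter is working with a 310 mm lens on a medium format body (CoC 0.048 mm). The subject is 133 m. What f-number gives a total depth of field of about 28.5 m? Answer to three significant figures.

f/1.60

Write h = H − f = f²/(N·c). The thin-lens limits are Dn = s·h/(h + (s−f)) and Df = s·h/(h − (s−f)), so DoF = Df − Dn = 2·s·(s−f)·h / (h² − (s−f)²).
That is a quadratic in h: DoF·h² − 2·s·(s−f)·h − DoF·(s−f)² = 0 ⇒ h = (s−f)·(s + √(s² + DoF²)) / DoF = 132690 × (133000 + √(133000² + 28500²)) / 28500 = 132690 × (133000 + 136019) / 28500 ≈ 1252497 mm.
Then N = f²/(c·h) = 310² / (0.048 × 1252497) = 96100 / 60120 ≈ 1.60.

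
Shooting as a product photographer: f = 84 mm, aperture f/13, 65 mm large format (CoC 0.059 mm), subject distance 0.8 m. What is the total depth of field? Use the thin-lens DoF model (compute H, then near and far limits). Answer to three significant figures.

Hyperfocal distance H = f²/(N·c) + f = 84²/(13 × 0.059) + 84 = 7056/0.767 + 84 ≈ 9283.5 mm ≈ 9.283 m.
Near limit Dn = s·(H − f)/(H + s − 2f) = 800 × (9283.5 − 84) / (9283.5 + 800 − 2 × 84) = 800 × 9199.5 / 9915.5 ≈ 742.23 mm.
Far limit Df = s·(H − f)/(H − s) = 800 × (9283.5 − 84) / (9283.5 − 800) = 800 × 9199.5 / 8483.5 ≈ 867.52 mm.
Depth of field = Df − Dn = 867.52 − 742.23 ≈ 125.29 mm.

125 mm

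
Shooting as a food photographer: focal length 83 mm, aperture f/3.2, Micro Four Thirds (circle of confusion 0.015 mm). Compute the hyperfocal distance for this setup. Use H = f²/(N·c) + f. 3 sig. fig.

Hyperfocal distance H = f²/(N·c) + f = 83²/(3.2 × 0.015) + 83 = 6889/0.048 + 83 ≈ 143603.8 mm ≈ 144 m.

144 m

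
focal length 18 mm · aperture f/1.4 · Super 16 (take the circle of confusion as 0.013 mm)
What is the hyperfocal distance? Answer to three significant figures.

17.8 m

Hyperfocal distance H = f²/(N·c) + f = 18²/(1.4 × 0.013) + 18 = 324/0.0182 + 18 ≈ 17820.2 mm ≈ 17.8 m.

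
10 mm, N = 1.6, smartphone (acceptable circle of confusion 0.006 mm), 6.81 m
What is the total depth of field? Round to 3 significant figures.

15.5 m

Hyperfocal distance H = f²/(N·c) + f = 10²/(1.6 × 0.006) + 10 = 100/0.0096 + 10 ≈ 10426.7 mm ≈ 10.43 m.
Near limit Dn = s·(H − f)/(H + s − 2f) = 6810 × (10426.7 − 10) / (10426.7 + 6810 − 2 × 10) = 6810 × 10416.7 / 17216.7 ≈ 4120 mm.
Far limit Df = s·(H − f)/(H − s) = 6810 × (10426.7 − 10) / (10426.7 − 6810) = 6810 × 10416.7 / 3616.7 ≈ 19614 mm.
Depth of field = Df − Dn = 19614 − 4120 ≈ 15494 mm ≈ 15.5 m.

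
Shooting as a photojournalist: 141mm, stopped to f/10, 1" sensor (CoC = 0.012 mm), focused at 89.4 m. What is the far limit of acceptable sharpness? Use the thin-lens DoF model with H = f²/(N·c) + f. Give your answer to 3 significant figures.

Hyperfocal distance H = f²/(N·c) + f = 141²/(10 × 0.012) + 141 = 19881/0.12 + 141 ≈ 165816.0 mm ≈ 165.8 m.
Far limit Df = s·(H − f)/(H − s) = 89400 × (165816.0 − 141) / (165816.0 − 89400) = 89400 × 165675.0 / 76416.0 ≈ 193825 mm ≈ 194 m.

194 m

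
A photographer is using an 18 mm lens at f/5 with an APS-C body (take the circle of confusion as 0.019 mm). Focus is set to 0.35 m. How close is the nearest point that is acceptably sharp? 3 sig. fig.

Hyperfocal distance H = f²/(N·c) + f = 18²/(5 × 0.019) + 18 = 324/0.095 + 18 ≈ 3428.5 mm ≈ 3.429 m.
Near limit Dn = s·(H − f)/(H + s − 2f) = 350 × (3428.5 − 18) / (3428.5 + 350 − 2 × 18) = 350 × 3410.5 / 3742.5 ≈ 318.95 mm.

319 mm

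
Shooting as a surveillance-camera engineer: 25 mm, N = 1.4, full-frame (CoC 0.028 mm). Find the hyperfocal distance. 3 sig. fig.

Hyperfocal distance H = f²/(N·c) + f = 25²/(1.4 × 0.028) + 25 = 625/0.0392 + 25 ≈ 15968.9 mm ≈ 16.0 m.

16.0 m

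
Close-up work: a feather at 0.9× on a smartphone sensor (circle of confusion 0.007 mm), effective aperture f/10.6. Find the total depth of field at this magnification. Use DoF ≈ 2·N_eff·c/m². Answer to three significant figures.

0.183 mm

At magnification m, DoF ≈ 2·N_eff·c/m² = 2 × 10.6 × 0.007 / 0.9² = 0.1484 / 0.81 ≈ 0.183 mm.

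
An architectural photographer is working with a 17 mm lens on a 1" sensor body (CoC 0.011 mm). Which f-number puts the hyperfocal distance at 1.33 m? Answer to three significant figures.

f/20

Rearrange H = f²/(N·c) + f for N: N = f² / ((H − f)·c).
N = 17² / ((1330 − 17) × 0.011) = 289 / 14.44 ≈ 20.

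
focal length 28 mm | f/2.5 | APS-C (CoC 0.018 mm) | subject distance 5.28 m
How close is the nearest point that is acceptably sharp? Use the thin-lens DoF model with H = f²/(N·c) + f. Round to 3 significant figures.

4.06 m

Hyperfocal distance H = f²/(N·c) + f = 28²/(2.5 × 0.018) + 28 = 784/0.045 + 28 ≈ 17450.2 mm ≈ 17.45 m.
Near limit Dn = s·(H − f)/(H + s − 2f) = 5280 × (17450.2 − 28) / (17450.2 + 5280 − 2 × 28) = 5280 × 17422.2 / 22674.2 ≈ 4057.0 mm ≈ 4.06 m.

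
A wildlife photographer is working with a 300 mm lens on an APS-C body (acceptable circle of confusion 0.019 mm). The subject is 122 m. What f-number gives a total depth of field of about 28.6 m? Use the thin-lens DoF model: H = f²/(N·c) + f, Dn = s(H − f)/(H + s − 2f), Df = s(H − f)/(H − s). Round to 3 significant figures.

f/4.50

Write h = H − f = f²/(N·c). The thin-lens limits are Dn = s·h/(h + (s−f)) and Df = s·h/(h − (s−f)), so DoF = Df − Dn = 2·s·(s−f)·h / (h² − (s−f)²).
That is a quadratic in h: DoF·h² − 2·s·(s−f)·h − DoF·(s−f)² = 0 ⇒ h = (s−f)·(s + √(s² + DoF²)) / DoF = 121700 × (122000 + √(122000² + 28600²)) / 28600 = 121700 × (122000 + 125307) / 28600 ≈ 1052354 mm.
Then N = f²/(c·h) = 300² / (0.019 × 1052354) = 90000 / 19995 ≈ 4.50.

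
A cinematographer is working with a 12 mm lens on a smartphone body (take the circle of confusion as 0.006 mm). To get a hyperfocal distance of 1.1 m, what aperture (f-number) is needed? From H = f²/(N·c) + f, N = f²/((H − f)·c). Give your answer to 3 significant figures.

f/22.1

Rearrange H = f²/(N·c) + f for N: N = f² / ((H − f)·c).
N = 12² / ((1100 − 12) × 0.006) = 144 / 6.528 ≈ 22.1.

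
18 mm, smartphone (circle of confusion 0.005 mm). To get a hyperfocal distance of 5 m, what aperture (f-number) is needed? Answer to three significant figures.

f/13

Rearrange H = f²/(N·c) + f for N: N = f² / ((H − f)·c).
N = 18² / ((5000 − 18) × 0.005) = 324 / 24.91 ≈ 13.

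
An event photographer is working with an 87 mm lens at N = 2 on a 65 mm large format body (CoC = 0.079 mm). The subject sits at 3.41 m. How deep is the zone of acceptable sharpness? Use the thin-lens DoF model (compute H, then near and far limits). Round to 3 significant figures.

475 mm

Hyperfocal distance H = f²/(N·c) + f = 87²/(2 × 0.079) + 87 = 7569/0.158 + 87 ≈ 47992.1 mm ≈ 47.99 m.
Near limit Dn = s·(H − f)/(H + s − 2f) = 3410 × (47992.1 − 87) / (47992.1 + 3410 − 2 × 87) = 3410 × 47905.1 / 51228.1 ≈ 3188.80 mm.
Far limit Df = s·(H − f)/(H − s) = 3410 × (47992.1 − 87) / (47992.1 − 3410) = 3410 × 47905.1 / 44582.1 ≈ 3664.17 mm.
Depth of field = Df − Dn = 3664.17 − 3188.80 ≈ 475.37 mm.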